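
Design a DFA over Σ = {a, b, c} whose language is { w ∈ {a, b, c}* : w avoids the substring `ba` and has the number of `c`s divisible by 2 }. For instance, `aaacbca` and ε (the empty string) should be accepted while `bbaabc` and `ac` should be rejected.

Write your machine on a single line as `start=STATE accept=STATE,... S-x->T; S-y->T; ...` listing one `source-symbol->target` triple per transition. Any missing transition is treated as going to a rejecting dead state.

start=q0; accept=q0,q1; q0-a->q0; q0-b->q1; q0-c->q2; q1-a->q3; q1-b->q1; q1-c->q2; q2-a->q2; q2-b->q4; q2-c->q0; q3-a->q3; q3-b->q3; q3-c->q5; q4-a->q5; q4-b->q4; q4-c->q0; q5-a->q5; q5-b->q5; q5-c->q3

Build one automaton per condition and run them in lockstep. One (3 states) tracks partial matches of the forbidden pattern `ba`; the other (2 states) tracks the count of `c`s modulo 2. Each combined state is a pair, one component from each; accept when both components accept.
6 states suffice.
        a   b   c  
>* q0   q0  q1  q2 
 * q1   q3  q1  q2 
   q2   q2  q4  q0 
   q3   q3  q3  q5 
   q4   q5  q4  q0 
   q5   q5  q5  q3 
(> = start, * = accepting)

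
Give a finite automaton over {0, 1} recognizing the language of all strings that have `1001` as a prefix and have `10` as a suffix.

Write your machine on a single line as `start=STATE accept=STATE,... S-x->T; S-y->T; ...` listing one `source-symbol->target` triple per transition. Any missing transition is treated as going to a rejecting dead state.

start=S0; accept=S8; S0-0->S1; S0-1->S2; S1-0->S1; S1-1->S3; S2-0->S4; S2-1->S3; S3-0->S5; S3-1->S3; S4-0->S6; S4-1->S3; S5-0->S1; S5-1->S3; S6-0->S1; S6-1->S7; S7-0->S8; S7-1->S7; S8-0->S9; S8-1->S7; S9-0->S9; S9-1->S7

Run two small machines in parallel and take their product. The first has 6 states tracking whether the input so far still matches the prefix `1001`; the second has 3 states tracking how much of the suffix `10` has currently been matched. A product state is a pair (one from each), accepting exactly when both do.
With 10 states:
        0   1  
>  S0   S1  S2 
   S1   S1  S3 
   S2   S4  S3 
   S3   S5  S3 
   S4   S6  S3 
   S5   S1  S3 
   S6   S1  S7 
   S7   S8  S7 
 * S8   S9  S7 
   S9   S9  S7 
(> = start, * = accepting)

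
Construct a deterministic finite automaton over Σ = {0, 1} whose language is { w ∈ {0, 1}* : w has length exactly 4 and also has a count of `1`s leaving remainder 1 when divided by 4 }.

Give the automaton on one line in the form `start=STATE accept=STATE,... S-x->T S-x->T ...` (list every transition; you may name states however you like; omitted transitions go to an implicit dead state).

start=A accept=L A-0->B A-1->C B-0->D B-1->E C-0->E C-1->F D-0->G D-1->H E-0->H E-1->I F-0->I F-1->J G-0->K G-1->L H-0->L H-1->M I-0->M I-1->N J-0->N J-1->K K-0->O K-1->P L-0->P L-1->Q M-0->Q M-1->R N-0->R N-1->O O-0->O O-1->P P-0->P P-1->Q Q-0->Q Q-1->R R-0->R R-1->O

Run two small machines in parallel and take their product. The first has 6 states tracking the input length, saturating at 5; the second has 4 states tracking the count of `1`s modulo 4. A product state is a pair (one from each), accepting exactly when both do.
       0  1 
>  A   B  C 
   B   D  E 
   C   E  F 
   D   G  H 
   E   H  I 
   F   I  J 
   G   K  L 
   H   L  M 
   I   M  N 
   J   N  K 
   K   O  P 
 * L   P  Q 
   M   Q  R 
   N   R  O 
   O   O  P 
   P   P  Q 
   Q   Q  R 
   R   R  O 
(> = start, * = accepting)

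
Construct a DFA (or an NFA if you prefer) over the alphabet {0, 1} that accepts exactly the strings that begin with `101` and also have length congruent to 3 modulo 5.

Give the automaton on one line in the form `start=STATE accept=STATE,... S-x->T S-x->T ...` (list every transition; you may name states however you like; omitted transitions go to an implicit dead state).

Build one automaton per condition and run them in lockstep. One (5 states) tracks whether the input so far still matches the prefix `101`; the other (5 states) tracks the input length modulo 5. Each combined state is a pair, one component from each; accept when both components accept. Minimizing collapses redundant product states.
With 9 states:
        0   1  
>  q0   q1  q2 
   q1   q1  q1 
   q2   q3  q1 
   q3   q1  q4 
 * q4   q5  q5 
   q5   q6  q6 
   q6   q7  q7 
   q7   q8  q8 
   q8   q4  q4 
(> = start, * = accepting)

start=q0 accept=q4 q0-0->q1 q0-1->q2 q1-0->q1 q1-1->q1 q2-0->q3 q2-1->q1 q3-0->q1 q3-1->q4 q4-0->q5 q4-1->q5 q5-0->q6 q5-1->q6 q6-0->q7 q6-1->q7 q7-0->q8 q7-1->q8 q8-0->q4 q8-1->q4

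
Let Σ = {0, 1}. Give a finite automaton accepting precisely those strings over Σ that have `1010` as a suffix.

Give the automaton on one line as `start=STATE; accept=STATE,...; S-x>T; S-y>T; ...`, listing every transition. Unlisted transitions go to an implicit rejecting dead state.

start=S0; accept=S4; S0-0>S0; S0-1>S1; S1-0>S2; S1-1>S1; S2-0>S0; S2-1>S3; S3-0>S4; S3-1>S1; S4-0>S0; S4-1>S3

Let each state record the length of the longest suffix of the input read so far that is also a prefix of `1010`. S1 means the last symbol is `1`; S2 means the last 2 symbols are `10`; S3 means the last 3 symbols are `101`; S4 means the last 4 symbols are `1010`. Accept only at S4, where the string currently ends in `1010`.
With 5 states:
        0   1  
>  S0   S0  S1 
   S1   S2  S1 
   S2   S0  S3 
   S3   S4  S1 
 * S4   S0  S3 
(> = start, * = accepting)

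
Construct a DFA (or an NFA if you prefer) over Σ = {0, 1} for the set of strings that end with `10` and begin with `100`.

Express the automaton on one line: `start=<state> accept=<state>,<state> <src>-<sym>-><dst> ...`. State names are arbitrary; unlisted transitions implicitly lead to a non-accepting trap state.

Handle the two conditions separately and then intersect. One (3 states) tracks how much of the suffix `10` has currently been matched; the other (5 states) tracks whether the input so far still matches the prefix `100`. Each combined state is a pair, one component from each; accept when both components accept. Minimizing collapses redundant product states.
7 states suffice.
        0   1  
>  s0   s1  s2 
   s1   s1  s1 
   s2   s3  s1 
   s3   s4  s1 
   s4   s4  s5 
   s5   s6  s5 
 * s6   s4  s5 
(> = start, * = accepting)

start=s0 accept=s6 s0-0->s1 s0-1->s2 s1-0->s1 s1-1->s1 s2-0->s3 s2-1->s1 s3-0->s4 s3-1->s1 s4-0->s4 s4-1->s5 s5-0->s6 s5-1->s5 s6-0->s4 s6-1->s5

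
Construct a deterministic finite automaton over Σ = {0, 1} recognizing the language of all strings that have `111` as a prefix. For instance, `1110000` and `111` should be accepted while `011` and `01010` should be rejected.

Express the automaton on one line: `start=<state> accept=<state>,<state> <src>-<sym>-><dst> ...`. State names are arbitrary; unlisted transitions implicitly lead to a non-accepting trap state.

Check the first 3 symbols one by one: q0 through q2 record how many have matched `111` so far; any wrong symbol goes to the dead state q4. After all 3 match we enter the accepting sink q3.
5 states suffice.
        0   1  
>  q0   q4  q1 
   q1   q4  q2 
   q2   q4  q3 
 * q3   q3  q3 
   q4   q4  q4 
(> = start, * = accepting)

start=q0 accept=q3 q0-0->q4 q0-1->q1 q1-0->q4 q1-1->q2 q2-0->q4 q2-1->q3 q3-0->q3 q3-1->q3 q4-0->q4 q4-1->q4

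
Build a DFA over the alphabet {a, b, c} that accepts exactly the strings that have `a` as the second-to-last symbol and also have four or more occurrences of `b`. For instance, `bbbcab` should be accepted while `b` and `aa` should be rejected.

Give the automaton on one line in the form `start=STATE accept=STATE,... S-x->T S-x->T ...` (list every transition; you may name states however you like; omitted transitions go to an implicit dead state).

Handle the two conditions separately and then intersect. The first has 13 states tracking the last 2 symbols read; the second has 6 states tracking the count of `b`s, saturating at 5. A product state is a pair (one from each), accepting exactly when both do. Minimizing collapses redundant product states.
With 9 states:
        a   b   c  
>  q0   q0  q1  q0 
   q1   q1  q2  q1 
   q2   q2  q3  q2 
   q3   q4  q5  q3 
   q4   q4  q6  q3 
   q5   q7  q5  q5 
 * q6   q7  q5  q5 
   q7   q8  q6  q6 
 * q8   q8  q6  q6 
(> = start, * = accepting)

start=q0 accept=q6,q8 q0-a->q0 q0-b->q1 q0-c->q0 q1-a->q1 q1-b->q2 q1-c->q1 q2-a->q2 q2-b->q3 q2-c->q2 q3-a->q4 q3-b->q5 q3-c->q3 q4-a->q4 q4-b->q6 q4-c->q3 q5-a->q7 q5-b->q5 q5-c->q5 q6-a->q7 q6-b->q5 q6-c->q5 q7-a->q8 q7-b->q6 q7-c->q6 q8-a->q8 q8-b->q6 q8-c->q6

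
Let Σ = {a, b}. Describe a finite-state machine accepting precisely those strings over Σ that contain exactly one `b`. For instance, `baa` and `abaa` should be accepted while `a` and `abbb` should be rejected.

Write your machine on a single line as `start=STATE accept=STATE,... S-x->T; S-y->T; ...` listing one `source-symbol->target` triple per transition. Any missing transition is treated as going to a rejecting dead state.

Only the number of `b`s matters, and only up to 2. Make a chain q0 → q1 → q2 advanced by each `b` (with q2 absorbing); every other symbol self-loops. The accepting set is {q1}.
A 3-state machine:
        a   b  
>  q0   q0  q1 
 * q1   q1  q2 
   q2   q2  q2 
(> = start, * = accepting)

start=q0; accept=q1; q0-a->q0; q0-b->q1; q1-a->q1; q1-b->q2; q2-a->q2; q2-b->q2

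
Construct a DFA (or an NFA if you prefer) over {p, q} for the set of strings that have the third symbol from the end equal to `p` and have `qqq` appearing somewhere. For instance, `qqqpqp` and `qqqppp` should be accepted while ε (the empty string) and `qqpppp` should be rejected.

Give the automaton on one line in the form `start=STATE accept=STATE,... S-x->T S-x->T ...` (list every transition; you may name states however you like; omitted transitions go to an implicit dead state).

start=A accept=S,T,U,V A-p->B A-q->C B-p->D B-q->E C-p->F C-q->G D-p->H D-q->I E-p->J E-q->K F-p->L F-q->M G-p->N G-q->O H-p->H H-q->I I-p->J I-q->K J-p->L J-q->M K-p->N K-q->O L-p->H L-q->I M-p->J M-q->K N-p->L N-q->M O-p->P O-q->O P-p->Q P-q->R Q-p->S Q-q->T R-p->U R-q->V S-p->S S-q->T T-p->U T-q->V U-p->Q U-q->R V-p->P V-q->O

Build one automaton per condition and run them in lockstep. One (15 states) tracks the last 3 symbols read; the other (4 states) tracks whether and how much of `qqq` has been seen. Each combined state is a pair, one component from each; accept when both components accept.
22 states suffice.
       p  q 
>  A   B  C 
   B   D  E 
   C   F  G 
   D   H  I 
   E   J  K 
   F   L  M 
   G   N  O 
   H   H  I 
   I   J  K 
   J   L  M 
   K   N  O 
   L   H  I 
   M   J  K 
   N   L  M 
   O   P  O 
   P   Q  R 
   Q   S  T 
   R   U  V 
 * S   S  T 
 * T   U  V 
 * U   Q  R 
 * V   P  O 
(> = start, * = accepting)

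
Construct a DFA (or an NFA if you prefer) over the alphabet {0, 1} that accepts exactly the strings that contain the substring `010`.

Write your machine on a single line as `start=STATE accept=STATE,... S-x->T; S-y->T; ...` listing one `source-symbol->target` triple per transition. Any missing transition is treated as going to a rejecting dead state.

Track how much of `010` has been matched so far: state q0 is no progress, q3 is the absorbing accept state reached once `010` has occurred. Intermediate states record partial matches; on a mismatch, fall back to the longest reusable overlap.
A 4-state machine:
        0   1  
>  q0   q1  q0 
   q1   q1  q2 
   q2   q3  q0 
 * q3   q3  q3 
(> = start, * = accepting)

start=q0; accept=q3; q0-0->q1; q0-1->q0; q1-0->q1; q1-1->q2; q2-0->q3; q2-1->q0; q3-0->q3; q3-1->q3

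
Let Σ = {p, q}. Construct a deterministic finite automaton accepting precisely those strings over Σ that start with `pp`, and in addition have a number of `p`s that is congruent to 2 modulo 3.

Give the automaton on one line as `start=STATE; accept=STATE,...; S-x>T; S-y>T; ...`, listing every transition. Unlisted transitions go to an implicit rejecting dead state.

Run two small machines in parallel and take their product. One (4 states) tracks whether the input so far still matches the prefix `pp`; the other (3 states) tracks the count of `p`s modulo 3. Each combined state is a pair, one component from each; accept when both components accept.
8 states suffice.
        p   q  
>  S0   S1  S2 
   S1   S3  S4 
   S2   S4  S2 
 * S3   S5  S3 
   S4   S6  S4 
   S5   S7  S5 
   S6   S2  S6 
   S7   S3  S7 
(> = start, * = accepting)

start=S0; accept=S3; S0-p>S1; S0-q>S2; S1-p>S3; S1-q>S4; S2-p>S4; S2-q>S2; S3-p>S5; S3-q>S3; S4-p>S6; S4-q>S4; S5-p>S7; S5-q>S5; S6-p>S2; S6-q>S6; S7-p>S3; S7-q>S7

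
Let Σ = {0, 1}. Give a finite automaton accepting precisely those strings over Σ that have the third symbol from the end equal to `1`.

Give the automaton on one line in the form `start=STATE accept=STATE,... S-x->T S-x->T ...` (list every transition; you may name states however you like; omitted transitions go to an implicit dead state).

start=q0 accept=q11,q12,q13,q14 q0-0->q1 q0-1->q2 q1-0->q3 q1-1->q4 q2-0->q5 q2-1->q6 q3-0->q7 q3-1->q8 q4-0->q9 q4-1->q10 q5-0->q11 q5-1->q12 q6-0->q13 q6-1->q14 q7-0->q7 q7-1->q8 q8-0->q9 q8-1->q10 q9-0->q11 q9-1->q12 q10-0->q13 q10-1->q14 q11-0->q7 q11-1->q8 q12-0->q9 q12-1->q10 q13-0->q11 q13-1->q12 q14-0->q13 q14-1->q14

Because acceptance depends on a position counted from the end, the machine has to buffer the most recent 3 symbols. Make each state the string of the last up-to-3 symbols read; on input `x` shift the window left and append `x`. Accept when the buffered window has length 3 and begins with `1`.
15 states suffice.
          0    1  
>  q0     q1   q2 
   q1     q3   q4 
   q2     q5   q6 
   q3     q7   q8 
   q4     q9  q10 
   q5    q11  q12 
   q6    q13  q14 
   q7     q7   q8 
   q8     q9  q10 
   q9    q11  q12 
   q10   q13  q14 
 * q11    q7   q8 
 * q12    q9  q10 
 * q13   q11  q12 
 * q14   q13  q14 
(> = start, * = accepting)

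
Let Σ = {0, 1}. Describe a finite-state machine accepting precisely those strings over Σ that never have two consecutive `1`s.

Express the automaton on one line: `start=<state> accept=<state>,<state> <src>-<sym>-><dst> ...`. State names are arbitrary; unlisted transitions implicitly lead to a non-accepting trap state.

start=S0 accept=S0,S1 S0-0->S0 S0-1->S1 S1-0->S0 S1-1->S2 S2-0->S2 S2-1->S2

Track partial matches of the forbidden pattern `11`. State S2 is a dead state reached once `11` has occurred; every other state accepts. S0 means no part of `11` is currently matched.
A 3-state machine:
        0   1  
>* S0   S0  S1 
 * S1   S0  S2 
   S2   S2  S2 
(> = start, * = accepting)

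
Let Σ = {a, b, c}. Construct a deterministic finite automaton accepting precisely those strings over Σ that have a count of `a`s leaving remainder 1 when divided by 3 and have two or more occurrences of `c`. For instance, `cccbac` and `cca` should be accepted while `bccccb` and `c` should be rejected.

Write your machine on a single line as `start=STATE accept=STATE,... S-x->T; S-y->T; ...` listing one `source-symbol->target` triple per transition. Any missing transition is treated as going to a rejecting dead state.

start=S0; accept=S7; S0-a->S1; S0-b->S0; S0-c->S2; S1-a->S3; S1-b->S1; S1-c->S4; S2-a->S4; S2-b->S2; S2-c->S5; S3-a->S0; S3-b->S3; S3-c->S6; S4-a->S6; S4-b->S4; S4-c->S7; S5-a->S7; S5-b->S5; S5-c->S5; S6-a->S2; S6-b->S6; S6-c->S8; S7-a->S8; S7-b->S7; S7-c->S7; S8-a->S5; S8-b->S8; S8-c->S8

Build one automaton per condition and run them in lockstep. One (3 states) tracks the count of `a`s modulo 3; the other (4 states) tracks the count of `c`s, saturating at 3. Each combined state is a pair, one component from each; accept when both components accept. After merging equivalent states the machine shrinks.
        a   b   c  
>  S0   S1  S0  S2 
   S1   S3  S1  S4 
   S2   S4  S2  S5 
   S3   S0  S3  S6 
   S4   S6  S4  S7 
   S5   S7  S5  S5 
   S6   S2  S6  S8 
 * S7   S8  S7  S7 
   S8   S5  S8  S8 
(> = start, * = accepting)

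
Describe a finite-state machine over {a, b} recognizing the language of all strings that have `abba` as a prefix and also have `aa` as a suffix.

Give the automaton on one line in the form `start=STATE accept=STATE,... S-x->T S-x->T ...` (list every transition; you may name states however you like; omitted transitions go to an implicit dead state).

start=q0 accept=q6 q0-a->q1 q0-b->q2 q1-a->q2 q1-b->q3 q2-a->q2 q2-b->q2 q3-a->q2 q3-b->q4 q4-a->q5 q4-b->q2 q5-a->q6 q5-b->q7 q6-a->q6 q6-b->q7 q7-a->q5 q7-b->q7

Handle the two conditions separately and then intersect. One (6 states) tracks whether the input so far still matches the prefix `abba`; the other (3 states) tracks how much of the suffix `aa` has currently been matched. Each combined state is a pair, one component from each; accept when both components accept. Equivalent product states are then merged.
        a   b  
>  q0   q1  q2 
   q1   q2  q3 
   q2   q2  q2 
   q3   q2  q4 
   q4   q5  q2 
   q5   q6  q7 
 * q6   q6  q7 
   q7   q5  q7 
(> = start, * = accepting)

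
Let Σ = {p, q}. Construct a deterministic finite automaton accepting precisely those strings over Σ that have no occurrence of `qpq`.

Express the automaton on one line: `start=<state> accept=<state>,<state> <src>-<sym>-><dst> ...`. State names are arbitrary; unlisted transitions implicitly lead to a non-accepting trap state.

This is the complement of 'contains `qpq`'. Use the same substring-matching states — s0 through s3 holding how much of `qpq` has just been matched — but flip the accepting set: everything except the trap s3 accepts.
4 states suffice.
        p   q  
>* s0   s0  s1 
 * s1   s2  s1 
 * s2   s0  s3 
   s3   s3  s3 
(> = start, * = accepting)

start=s0 accept=s0,s1,s2 s0-p->s0 s0-q->s1 s1-p->s2 s1-q->s1 s2-p->s0 s2-q->s3 s3-p->s3 s3-q->s3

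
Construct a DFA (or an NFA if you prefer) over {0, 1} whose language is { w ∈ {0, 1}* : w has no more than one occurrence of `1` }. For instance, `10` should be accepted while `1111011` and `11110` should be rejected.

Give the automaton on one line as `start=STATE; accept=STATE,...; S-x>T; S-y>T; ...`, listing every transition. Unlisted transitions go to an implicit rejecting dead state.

Count `1`s, saturating at 2: state q0 means no `1` yet, q1 means one `1` seen, q2 means more than one. Each `1` increments (capped at q2); other symbols loop. Accept from {q0, q1}.
A 3-state machine:
        0   1  
>* q0   q0  q1 
 * q1   q1  q2 
   q2   q2  q2 
(> = start, * = accepting)

start=q0; accept=q0,q1; q0-0>q0; q0-1>q1; q1-0>q1; q1-1>q2; q2-0>q2; q2-1>q2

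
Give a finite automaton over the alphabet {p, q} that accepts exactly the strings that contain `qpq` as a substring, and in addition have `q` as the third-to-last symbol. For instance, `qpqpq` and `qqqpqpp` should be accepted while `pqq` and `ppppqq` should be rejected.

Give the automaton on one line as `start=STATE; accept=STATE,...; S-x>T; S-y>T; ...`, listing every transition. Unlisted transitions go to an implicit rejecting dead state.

Handle the two conditions separately and then intersect. The first has 4 states tracking whether and how much of `qpq` has been seen; the second has 15 states tracking the last 3 symbols read. A product state is a pair (one from each), accepting exactly when both do.
          p    q  
>  s0     s1   s2 
   s1     s3   s4 
   s2     s5   s6 
   s3     s7   s8 
   s4     s9  s10 
   s5    s11  s12 
   s6    s13  s14 
   s7     s7   s8 
   s8     s9  s10 
   s9    s11  s12 
   s10   s13  s14 
   s11    s7   s8 
 * s12   s15  s16 
   s13   s11  s12 
   s14   s13  s14 
   s15   s17  s12 
   s16   s18  s19 
 * s17   s20  s21 
 * s18   s17  s12 
 * s19   s18  s19 
   s20   s20  s21 
   s21   s15  s16 
(> = start, * = accepting)

start=s0; accept=s12,s17,s18,s19; s0-p>s1; s0-q>s2; s1-p>s3; s1-q>s4; s2-p>s5; s2-q>s6; s3-p>s7; s3-q>s8; s4-p>s9; s4-q>s10; s5-p>s11; s5-q>s12; s6-p>s13; s6-q>s14; s7-p>s7; s7-q>s8; s8-p>s9; s8-q>s10; s9-p>s11; s9-q>s12; s10-p>s13; s10-q>s14; s11-p>s7; s11-q>s8; s12-p>s15; s12-q>s16; s13-p>s11; s13-q>s12; s14-p>s13; s14-q>s14; s15-p>s17; s15-q>s12; s16-p>s18; s16-q>s19; s17-p>s20; s17-q>s21; s18-p>s17; s18-q>s12; s19-p>s18; s19-q>s19; s20-p>s20; s20-q>s21; s21-p>s15; s21-q>s16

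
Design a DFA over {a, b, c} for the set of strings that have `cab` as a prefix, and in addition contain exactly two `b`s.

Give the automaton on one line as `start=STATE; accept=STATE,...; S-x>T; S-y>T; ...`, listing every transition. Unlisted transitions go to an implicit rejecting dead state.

Build one automaton per condition and run them in lockstep. One (5 states) tracks whether the input so far still matches the prefix `cab`; the other (4 states) tracks the count of `b`s, saturating at 3. Each combined state is a pair, one component from each; accept when both components accept. Equivalent product states are then merged.
6 states suffice.
        a   b   c  
>  q0   q1  q1  q2 
   q1   q1  q1  q1 
   q2   q3  q1  q1 
   q3   q1  q4  q1 
   q4   q4  q5  q4 
 * q5   q5  q1  q5 
(> = start, * = accepting)

start=q0; accept=q5; q0-a>q1; q0-b>q1; q0-c>q2; q1-a>q1; q1-b>q1; q1-c>q1; q2-a>q3; q2-b>q1; q2-c>q1; q3-a>q1; q3-b>q4; q3-c>q1; q4-a>q4; q4-b>q5; q4-c>q4; q5-a>q5; q5-b>q1; q5-c>q5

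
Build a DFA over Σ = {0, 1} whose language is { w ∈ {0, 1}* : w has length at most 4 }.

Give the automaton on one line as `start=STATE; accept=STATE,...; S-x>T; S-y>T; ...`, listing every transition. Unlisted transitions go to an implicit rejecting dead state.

start=A; accept=A,B,C,D,E; A-0>B; A-1>B; B-0>C; B-1>C; C-0>D; C-1>D; D-0>E; D-1>E; E-0>F; E-1>F; F-0>F; F-1>F

Count input length up to 5: every symbol moves from A toward F, which means 'more than 4' and absorbs. Accept from {A, B, C, D, E}.
6 states suffice.
       0  1 
>* A   B  B 
 * B   C  C 
 * C   D  D 
 * D   E  E 
 * E   F  F 
   F   F  F 
(> = start, * = accepting)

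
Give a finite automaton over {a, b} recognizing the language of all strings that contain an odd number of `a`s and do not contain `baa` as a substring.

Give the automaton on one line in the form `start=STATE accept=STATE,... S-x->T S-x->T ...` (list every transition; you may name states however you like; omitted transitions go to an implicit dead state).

Build one automaton per condition and run them in lockstep. One (2 states) tracks the count of `a`s modulo 2; the other (4 states) tracks partial matches of the forbidden pattern `baa`. Each combined state is a pair, one component from each; accept when both components accept.
8 states suffice.
        a   b  
>  q0   q1  q2 
 * q1   q0  q3 
   q2   q4  q2 
 * q3   q5  q3 
 * q4   q6  q3 
   q5   q7  q2 
   q6   q7  q6 
   q7   q6  q7 
(> = start, * = accepting)

start=q0 accept=q1,q3,q4 q0-a->q1 q0-b->q2 q1-a->q0 q1-b->q3 q2-a->q4 q2-b->q2 q3-a->q5 q3-b->q3 q4-a->q6 q4-b->q3 q5-a->q7 q5-b->q2 q6-a->q7 q6-b->q6 q7-a->q6 q7-b->q7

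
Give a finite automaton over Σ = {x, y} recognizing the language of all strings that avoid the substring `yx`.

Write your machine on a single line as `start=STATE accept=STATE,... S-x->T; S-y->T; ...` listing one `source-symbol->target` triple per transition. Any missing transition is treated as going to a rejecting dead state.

This is the complement of 'contains `yx`'. Use the same substring-matching states — A through C holding how much of `yx` has just been matched — but flip the accepting set: everything except the trap C accepts.
3 states suffice.
       x  y 
>* A   A  B 
 * B   C  B 
   C   C  C 
(> = start, * = accepting)

start=A; accept=A,B; A-x->A; A-y->B; B-x->C; B-y->B; C-x->C; C-y->C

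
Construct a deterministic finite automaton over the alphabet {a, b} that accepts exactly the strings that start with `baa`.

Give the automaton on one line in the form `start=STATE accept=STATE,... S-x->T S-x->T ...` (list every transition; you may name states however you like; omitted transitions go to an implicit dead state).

start=q0 accept=q3 q0-a->q4 q0-b->q1 q1-a->q2 q1-b->q4 q2-a->q3 q2-b->q4 q3-a->q3 q3-b->q3 q4-a->q4 q4-b->q4

Walk along `baa` while the input agrees: from q0 take `b` to q1, and so on. Any deviation drops to the rejecting sink q4. Once q3 is reached the prefix is confirmed and every continuation is accepted.
5 states suffice.
        a   b  
>  q0   q4  q1 
   q1   q2  q4 
   q2   q3  q4 
 * q3   q3  q3 
   q4   q4  q4 
(> = start, * = accepting)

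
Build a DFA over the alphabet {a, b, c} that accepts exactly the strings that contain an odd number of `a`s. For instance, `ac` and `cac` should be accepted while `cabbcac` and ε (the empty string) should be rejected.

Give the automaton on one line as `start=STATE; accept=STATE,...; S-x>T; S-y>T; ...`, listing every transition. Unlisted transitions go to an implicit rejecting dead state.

start=q0; accept=q1; q0-a>q1; q0-b>q0; q0-c>q0; q1-a>q0; q1-b>q1; q1-c>q1

The only thing that matters is how many `a`s have appeared, reduced mod 2. Use one state per residue: q0 for 0, …, q1 for 1. Reading `a` moves to the next residue; anything else stays put. q1 is accepting.
        a   b   c  
>  q0   q1  q0  q0 
 * q1   q0  q1  q1 
(> = start, * = accepting)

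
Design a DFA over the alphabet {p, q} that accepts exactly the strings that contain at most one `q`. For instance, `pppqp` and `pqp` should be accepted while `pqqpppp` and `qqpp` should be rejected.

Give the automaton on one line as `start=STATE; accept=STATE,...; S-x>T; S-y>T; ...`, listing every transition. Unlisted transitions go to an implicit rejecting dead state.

start=A; accept=A,B; A-p>A; A-q>B; B-p>B; B-q>C; C-p>C; C-q>C

Count `q`s, saturating at 2: state A means no `q` yet, B means one `q` seen, C means more than one. Each `q` increments (capped at C); other symbols loop. Accept from {A, B}.
With 3 states:
       p  q 
>* A   A  B 
 * B   B  C 
   C   C  C 
(> = start, * = accepting)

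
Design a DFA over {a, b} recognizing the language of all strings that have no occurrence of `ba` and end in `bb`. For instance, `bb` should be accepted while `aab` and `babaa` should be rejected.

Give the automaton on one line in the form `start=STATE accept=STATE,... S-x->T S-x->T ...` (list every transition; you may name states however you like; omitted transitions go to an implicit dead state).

start=s0 accept=s3 s0-a->s0 s0-b->s1 s1-a->s2 s1-b->s3 s2-a->s2 s2-b->s2 s3-a->s2 s3-b->s3

Handle the two conditions separately and then intersect. The first has 3 states tracking partial matches of the forbidden pattern `ba`; the second has 3 states tracking how much of the suffix `bb` has currently been matched. A product state is a pair (one from each), accepting exactly when both do. After merging equivalent states the machine shrinks.
4 states suffice.
        a   b  
>  s0   s0  s1 
   s1   s2  s3 
   s2   s2  s2 
 * s3   s2  s3 
(> = start, * = accepting)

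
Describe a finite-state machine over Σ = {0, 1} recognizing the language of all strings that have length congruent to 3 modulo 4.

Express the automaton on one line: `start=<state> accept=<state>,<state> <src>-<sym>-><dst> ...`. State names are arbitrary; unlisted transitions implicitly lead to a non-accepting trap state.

start=q0 accept=q3 q0-0->q1 q0-1->q1 q1-0->q2 q1-1->q2 q2-0->q3 q2-1->q3 q3-0->q0 q3-1->q0

Count input length modulo 4: every symbol advances one step around the cycle q0 → q1 → q2 → q3 → q0. Accept at q3.
With 4 states:
        0   1  
>  q0   q1  q1 
   q1   q2  q2 
   q2   q3  q3 
 * q3   q0  q0 
(> = start, * = accepting)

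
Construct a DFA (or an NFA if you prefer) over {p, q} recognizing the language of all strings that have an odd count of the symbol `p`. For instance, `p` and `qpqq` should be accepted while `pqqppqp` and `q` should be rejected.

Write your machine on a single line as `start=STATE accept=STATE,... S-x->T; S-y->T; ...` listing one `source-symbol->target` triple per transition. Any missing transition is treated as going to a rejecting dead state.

The only thing that matters is how many `p`s have appeared, reduced mod 2. Use one state per residue: S0 for 0, …, S1 for 1. Reading `p` moves to the next residue; anything else stays put. S1 is accepting.
With 2 states:
        p   q  
>  S0   S1  S0 
 * S1   S0  S1 
(> = start, * = accepting)

start=S0; accept=S1; S0-p->S1; S0-q->S0; S1-p->S0; S1-q->S1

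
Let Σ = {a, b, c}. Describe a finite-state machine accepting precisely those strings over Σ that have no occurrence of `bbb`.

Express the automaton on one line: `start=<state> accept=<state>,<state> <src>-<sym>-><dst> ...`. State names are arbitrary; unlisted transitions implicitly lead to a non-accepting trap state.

start=q0 accept=q0,q1,q2 q0-a->q0 q0-b->q1 q0-c->q0 q1-a->q0 q1-b->q2 q1-c->q0 q2-a->q0 q2-b->q3 q2-c->q0 q3-a->q3 q3-b->q3 q3-c->q3

Track partial matches of the forbidden pattern `bbb`. State q3 is a dead state reached once `bbb` has occurred; every other state accepts. q0 means no part of `bbb` is currently matched.
4 states suffice.
        a   b   c  
>* q0   q0  q1  q0 
 * q1   q0  q2  q0 
 * q2   q0  q3  q0 
   q3   q3  q3  q3 
(> = start, * = accepting)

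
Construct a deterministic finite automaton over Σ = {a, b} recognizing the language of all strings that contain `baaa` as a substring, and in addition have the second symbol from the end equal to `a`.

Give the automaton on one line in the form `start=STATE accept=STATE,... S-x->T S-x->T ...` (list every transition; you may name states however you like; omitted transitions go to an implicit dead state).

start=S0 accept=S8,S9 S0-a->S1 S0-b->S2 S1-a->S3 S1-b->S4 S2-a->S5 S2-b->S6 S3-a->S3 S3-b->S4 S4-a->S5 S4-b->S6 S5-a->S7 S5-b->S4 S6-a->S5 S6-b->S6 S7-a->S8 S7-b->S4 S8-a->S8 S8-b->S9 S9-a->S10 S9-b->S11 S10-a->S8 S10-b->S9 S11-a->S10 S11-b->S11

Build one automaton per condition and run them in lockstep. One (5 states) tracks whether and how much of `baaa` has been seen; the other (7 states) tracks the last 2 symbols read. Each combined state is a pair, one component from each; accept when both components accept.
12 states suffice.
          a    b  
>  S0     S1   S2 
   S1     S3   S4 
   S2     S5   S6 
   S3     S3   S4 
   S4     S5   S6 
   S5     S7   S4 
   S6     S5   S6 
   S7     S8   S4 
 * S8     S8   S9 
 * S9    S10  S11 
   S10    S8   S9 
   S11   S10  S11 
(> = start, * = accepting)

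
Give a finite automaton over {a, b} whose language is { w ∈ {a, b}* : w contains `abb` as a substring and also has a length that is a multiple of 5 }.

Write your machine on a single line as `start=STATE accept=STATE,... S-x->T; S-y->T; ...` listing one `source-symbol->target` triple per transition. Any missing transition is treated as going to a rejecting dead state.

Build one automaton per condition and run them in lockstep. One (4 states) tracks whether and how much of `abb` has been seen; the other (5 states) tracks the input length modulo 5. Each combined state is a pair, one component from each; accept when both components accept.
A 20-state machine:
          a    b  
>  s0     s1   s2 
   s1     s3   s4 
   s2     s3   s5 
   s3     s6   s7 
   s4     s6   s8 
   s5     s6   s9 
   s6    s10  s11 
   s7    s10  s12 
   s8    s12  s12 
   s9    s10  s13 
   s10   s14  s15 
   s11   s14  s16 
   s12   s16  s16 
   s13   s14   s0 
   s14    s1  s17 
   s15    s1  s18 
 * s16   s18  s18 
   s17    s3  s19 
   s18   s19  s19 
   s19    s8   s8 
(> = start, * = accepting)

start=s0; accept=s16; s0-a->s1; s0-b->s2; s1-a->s3; s1-b->s4; s2-a->s3; s2-b->s5; s3-a->s6; s3-b->s7; s4-a->s6; s4-b->s8; s5-a->s6; s5-b->s9; s6-a->s10; s6-b->s11; s7-a->s10; s7-b->s12; s8-a->s12; s8-b->s12; s9-a->s10; s9-b->s13; s10-a->s14; s10-b->s15; s11-a->s14; s11-b->s16; s12-a->s16; s12-b->s16; s13-a->s14; s13-b->s0; s14-a->s1; s14-b->s17; s15-a->s1; s15-b->s18; s16-a->s18; s16-b->s18; s17-a->s3; s17-b->s19; s18-a->s19; s18-b->s19; s19-a->s8; s19-b->s8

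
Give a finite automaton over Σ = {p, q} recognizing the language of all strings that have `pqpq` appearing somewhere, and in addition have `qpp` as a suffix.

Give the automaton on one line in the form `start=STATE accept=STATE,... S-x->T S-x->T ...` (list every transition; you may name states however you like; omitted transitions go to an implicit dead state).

start=S0 accept=S6 S0-p->S1 S0-q->S0 S1-p->S1 S1-q->S2 S2-p->S3 S2-q->S0 S3-p->S1 S3-q->S4 S4-p->S5 S4-q->S4 S5-p->S6 S5-q->S4 S6-p->S7 S6-q->S4 S7-p->S7 S7-q->S4

Build one automaton per condition and run them in lockstep. One (5 states) tracks whether and how much of `pqpq` has been seen; the other (4 states) tracks how much of the suffix `qpp` has currently been matched. Each combined state is a pair, one component from each; accept when both components accept. After merging equivalent states the machine shrinks.
With 8 states:
        p   q  
>  S0   S1  S0 
   S1   S1  S2 
   S2   S3  S0 
   S3   S1  S4 
   S4   S5  S4 
   S5   S6  S4 
 * S6   S7  S4 
   S7   S7  S4 
(> = start, * = accepting)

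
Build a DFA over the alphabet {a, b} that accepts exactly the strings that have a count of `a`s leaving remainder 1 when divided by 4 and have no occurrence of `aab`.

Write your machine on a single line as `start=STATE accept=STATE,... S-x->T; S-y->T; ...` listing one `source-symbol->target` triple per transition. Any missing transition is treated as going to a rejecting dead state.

start=q0; accept=q1,q3,q9; q0-a->q1; q0-b->q0; q1-a->q2; q1-b->q3; q2-a->q4; q2-b->q5; q3-a->q6; q3-b->q3; q4-a->q7; q4-b->q5; q5-a->q5; q5-b->q5; q6-a->q4; q6-b->q8; q7-a->q9; q7-b->q5; q8-a->q10; q8-b->q8; q9-a->q2; q9-b->q5; q10-a->q7; q10-b->q11; q11-a->q12; q11-b->q11; q12-a->q9; q12-b->q0

Run two small machines in parallel and take their product. The first has 4 states tracking the count of `a`s modulo 4; the second has 4 states tracking partial matches of the forbidden pattern `aab`. A product state is a pair (one from each), accepting exactly when both do. Minimizing collapses redundant product states.
13 states suffice.
          a    b  
>  q0     q1   q0 
 * q1     q2   q3 
   q2     q4   q5 
 * q3     q6   q3 
   q4     q7   q5 
   q5     q5   q5 
   q6     q4   q8 
   q7     q9   q5 
   q8    q10   q8 
 * q9     q2   q5 
   q10    q7  q11 
   q11   q12  q11 
   q12    q9   q0 
(> = start, * = accepting)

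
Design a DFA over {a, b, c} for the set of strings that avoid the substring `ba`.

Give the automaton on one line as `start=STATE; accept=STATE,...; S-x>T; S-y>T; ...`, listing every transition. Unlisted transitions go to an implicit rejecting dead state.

This is the complement of 'contains `ba`'. Use the same substring-matching states — q0 through q2 holding how much of `ba` has just been matched — but flip the accepting set: everything except the trap q2 accepts.
A 3-state machine:
        a   b   c  
>* q0   q0  q1  q0 
 * q1   q2  q1  q0 
   q2   q2  q2  q2 
(> = start, * = accepting)

start=q0; accept=q0,q1; q0-a>q0; q0-b>q1; q0-c>q0; q1-a>q2; q1-b>q1; q1-c>q0; q2-a>q2; q2-b>q2; q2-c>q2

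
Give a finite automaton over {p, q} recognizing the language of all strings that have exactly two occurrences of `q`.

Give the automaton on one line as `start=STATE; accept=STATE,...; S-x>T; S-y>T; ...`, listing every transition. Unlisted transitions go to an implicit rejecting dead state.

start=S0; accept=S2; S0-p>S0; S0-q>S1; S1-p>S1; S1-q>S2; S2-p>S2; S2-q>S3; S3-p>S3; S3-q>S3

Only the number of `q`s matters, and only up to 3. Make a chain S0 → S1 → S2 → S3 advanced by each `q` (with S3 absorbing); every other symbol self-loops. The accepting set is {S2}.
        p   q  
>  S0   S0  S1 
   S1   S1  S2 
 * S2   S2  S3 
   S3   S3  S3 
(> = start, * = accepting)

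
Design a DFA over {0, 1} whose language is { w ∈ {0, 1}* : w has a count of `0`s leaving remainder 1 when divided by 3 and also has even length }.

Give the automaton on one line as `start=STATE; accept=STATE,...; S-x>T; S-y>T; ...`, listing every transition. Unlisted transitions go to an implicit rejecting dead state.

start=S0; accept=S4; S0-0>S1; S0-1>S2; S1-0>S3; S1-1>S4; S2-0>S4; S2-1>S0; S3-0>S2; S3-1>S5; S4-0>S5; S4-1>S1; S5-0>S0; S5-1>S3

Build one automaton per condition and run them in lockstep. One (3 states) tracks the count of `0`s modulo 3; the other (2 states) tracks the input length modulo 2. Each combined state is a pair, one component from each; accept when both components accept.
        0   1  
>  S0   S1  S2 
   S1   S3  S4 
   S2   S4  S0 
   S3   S2  S5 
 * S4   S5  S1 
   S5   S0  S3 
(> = start, * = accepting)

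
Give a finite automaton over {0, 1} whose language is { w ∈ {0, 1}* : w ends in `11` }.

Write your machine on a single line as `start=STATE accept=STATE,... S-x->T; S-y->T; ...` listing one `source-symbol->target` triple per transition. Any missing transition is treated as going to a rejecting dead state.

Let each state record the length of the longest suffix of the input read so far that is also a prefix of `11`. q1 means the last symbol is `1`; q2 means the last 2 symbols are `11`. Accept only at q2, where the string currently ends in `11`.
        0   1  
>  q0   q0  q1 
   q1   q0  q2 
 * q2   q0  q2 
(> = start, * = accepting)

start=q0; accept=q2; q0-0->q0; q0-1->q1; q1-0->q0; q1-1->q2; q2-0->q0; q2-1->q2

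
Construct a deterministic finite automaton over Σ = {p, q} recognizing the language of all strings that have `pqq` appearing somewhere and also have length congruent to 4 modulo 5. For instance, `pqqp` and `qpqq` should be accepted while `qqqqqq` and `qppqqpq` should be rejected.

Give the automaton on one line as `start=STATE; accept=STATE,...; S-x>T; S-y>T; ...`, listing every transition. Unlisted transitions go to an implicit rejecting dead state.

start=A; accept=M; A-p>B; A-q>C; B-p>D; B-q>E; C-p>D; C-q>F; D-p>G; D-q>H; E-p>G; E-q>I; F-p>G; F-q>J; G-p>K; G-q>L; H-p>K; H-q>M; I-p>M; I-q>M; J-p>K; J-q>N; K-p>O; K-q>P; L-p>O; L-q>Q; M-p>Q; M-q>Q; N-p>O; N-q>A; O-p>B; O-q>R; P-p>B; P-q>S; Q-p>S; Q-q>S; R-p>D; R-q>T; S-p>T; S-q>T; T-p>I; T-q>I

Handle the two conditions separately and then intersect. One (4 states) tracks whether and how much of `pqq` has been seen; the other (5 states) tracks the input length modulo 5. Each combined state is a pair, one component from each; accept when both components accept.
With 20 states:
       p  q 
>  A   B  C 
   B   D  E 
   C   D  F 
   D   G  H 
   E   G  I 
   F   G  J 
   G   K  L 
   H   K  M 
   I   M  M 
   J   K  N 
   K   O  P 
   L   O  Q 
 * M   Q  Q 
   N   O  A 
   O   B  R 
   P   B  S 
   Q   S  S 
   R   D  T 
   S   T  T 
   T   I  I 
(> = start, * = accepting)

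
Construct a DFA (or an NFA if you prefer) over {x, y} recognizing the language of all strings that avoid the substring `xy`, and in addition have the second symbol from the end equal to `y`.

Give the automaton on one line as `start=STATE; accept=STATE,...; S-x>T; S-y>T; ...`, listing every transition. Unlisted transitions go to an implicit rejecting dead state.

Build one automaton per condition and run them in lockstep. One (3 states) tracks partial matches of the forbidden pattern `xy`; the other (7 states) tracks the last 2 symbols read. Each combined state is a pair, one component from each; accept when both components accept.
With 10 states:
        x   y  
>  q0   q1  q2 
   q1   q3  q4 
   q2   q5  q6 
   q3   q3  q4 
   q4   q7  q8 
 * q5   q3  q4 
 * q6   q5  q6 
   q7   q9  q4 
   q8   q7  q8 
   q9   q9  q4 
(> = start, * = accepting)

start=q0; accept=q5,q6; q0-x>q1; q0-y>q2; q1-x>q3; q1-y>q4; q2-x>q5; q2-y>q6; q3-x>q3; q3-y>q4; q4-x>q7; q4-y>q8; q5-x>q3; q5-y>q4; q6-x>q5; q6-y>q6; q7-x>q9; q7-y>q4; q8-x>q7; q8-y>q8; q9-x>q9; q9-y>q4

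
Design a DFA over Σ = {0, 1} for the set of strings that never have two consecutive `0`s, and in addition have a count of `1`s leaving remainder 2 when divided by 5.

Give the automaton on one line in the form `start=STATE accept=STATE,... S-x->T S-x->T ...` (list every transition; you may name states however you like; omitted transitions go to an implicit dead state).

Run two small machines in parallel and take their product. The first has 3 states tracking partial matches of the forbidden pattern `00`; the second has 5 states tracking the count of `1`s modulo 5. A product state is a pair (one from each), accepting exactly when both do.
          0    1  
>  s0     s1   s2 
   s1     s3   s2 
   s2     s4   s5 
   s3     s3   s6 
   s4     s6   s5 
 * s5     s7   s8 
   s6     s6   s9 
 * s7     s9   s8 
   s8    s10  s11 
   s9     s9  s12 
   s10   s12  s11 
   s11   s13   s0 
   s12   s12  s14 
   s13   s14   s0 
   s14   s14   s3 
(> = start, * = accepting)

start=s0 accept=s5,s7 s0-0->s1 s0-1->s2 s1-0->s3 s1-1->s2 s2-0->s4 s2-1->s5 s3-0->s3 s3-1->s6 s4-0->s6 s4-1->s5 s5-0->s7 s5-1->s8 s6-0->s6 s6-1->s9 s7-0->s9 s7-1->s8 s8-0->s10 s8-1->s11 s9-0->s9 s9-1->s12 s10-0->s12 s10-1->s11 s11-0->s13 s11-1->s0 s12-0->s12 s12-1->s14 s13-0->s14 s13-1->s0 s14-0->s14 s14-1->s3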